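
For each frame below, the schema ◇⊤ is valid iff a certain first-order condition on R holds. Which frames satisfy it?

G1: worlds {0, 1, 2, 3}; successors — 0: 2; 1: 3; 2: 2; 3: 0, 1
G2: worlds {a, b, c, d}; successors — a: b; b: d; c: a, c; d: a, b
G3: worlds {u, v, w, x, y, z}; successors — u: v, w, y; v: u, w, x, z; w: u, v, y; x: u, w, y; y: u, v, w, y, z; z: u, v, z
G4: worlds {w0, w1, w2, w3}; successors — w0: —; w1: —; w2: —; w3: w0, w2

G1, G2, G3

This is the axiom for seriality; its first-order frame correspondent is ∀x ∃y Rxy.
G1: condition met.
G2: condition met.
G3: condition met.
G4: fails — world w0 has no successor.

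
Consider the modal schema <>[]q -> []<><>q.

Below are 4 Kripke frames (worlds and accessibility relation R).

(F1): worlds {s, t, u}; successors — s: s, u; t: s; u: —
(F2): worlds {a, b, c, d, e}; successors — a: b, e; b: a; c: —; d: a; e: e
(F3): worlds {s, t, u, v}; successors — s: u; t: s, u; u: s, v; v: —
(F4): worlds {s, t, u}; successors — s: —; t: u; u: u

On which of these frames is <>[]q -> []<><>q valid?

(F4)

This is the axiom for a generalized confluence (Geach) condition; its first-order frame correspondent is forall x forall y forall z ((xRy & xRz) -> exists w (yRw & z R^2 w)).
(F1): fails — sRs, sRu but no w with sRw and uR²w.
(F2): fails — aRb, aRb but no w with bRw and bR²w.
(F3): fails — sRu, sRu but no w with uRw and uR²w.
(F4): holds.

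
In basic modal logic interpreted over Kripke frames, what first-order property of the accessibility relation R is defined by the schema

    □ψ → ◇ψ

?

Suppose □ψ→◇ψ is valid. At any x set V(ψ)=W. Then □ψ at x, so ◇ψ at x, so x has a successor.
Conversely, on a frame with seriality the schema holds at every world under every valuation.
So the correspondent is seriality.

seriality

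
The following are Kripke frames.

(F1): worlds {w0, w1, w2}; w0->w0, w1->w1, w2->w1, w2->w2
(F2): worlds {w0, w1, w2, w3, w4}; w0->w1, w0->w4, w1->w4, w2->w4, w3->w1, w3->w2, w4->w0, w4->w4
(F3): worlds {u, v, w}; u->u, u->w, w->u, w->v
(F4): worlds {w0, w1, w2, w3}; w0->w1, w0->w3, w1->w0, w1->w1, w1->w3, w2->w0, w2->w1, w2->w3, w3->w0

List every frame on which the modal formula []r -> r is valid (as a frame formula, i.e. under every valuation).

The schema corresponds to reflexivity: forall x Rxx.
(F1): ✓.
(F2): fails — world w0 does not see itself.
(F3): fails — world v does not see itself.
(F4): fails — world w0 does not see itself.

(F1)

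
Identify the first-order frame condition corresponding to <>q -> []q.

Suppose ◇q→□q is valid. Take Rxy, Rxz and set V(q)={y}. Then ◇q at x, so □q at x, so q at z, i.e. z=y.
Conversely, on a frame with partial functionality the schema holds at every world under every valuation.
Frame condition: forall x forall y forall z (Rxy & Rxz -> y = z).

Partial functionality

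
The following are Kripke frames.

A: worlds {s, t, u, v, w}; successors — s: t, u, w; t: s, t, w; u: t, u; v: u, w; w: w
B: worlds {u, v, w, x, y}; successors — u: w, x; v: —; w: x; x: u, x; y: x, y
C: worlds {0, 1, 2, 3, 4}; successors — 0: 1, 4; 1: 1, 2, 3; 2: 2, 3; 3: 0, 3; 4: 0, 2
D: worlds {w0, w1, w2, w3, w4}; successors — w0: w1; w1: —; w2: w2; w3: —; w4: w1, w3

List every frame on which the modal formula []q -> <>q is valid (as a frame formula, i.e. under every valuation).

A, C

The schema corresponds to seriality: forall x exists y Rxy.
A: satisfies the condition.
B: fails — world v has no successor.
C: satisfies the condition.
D: fails — world w1 has no successor.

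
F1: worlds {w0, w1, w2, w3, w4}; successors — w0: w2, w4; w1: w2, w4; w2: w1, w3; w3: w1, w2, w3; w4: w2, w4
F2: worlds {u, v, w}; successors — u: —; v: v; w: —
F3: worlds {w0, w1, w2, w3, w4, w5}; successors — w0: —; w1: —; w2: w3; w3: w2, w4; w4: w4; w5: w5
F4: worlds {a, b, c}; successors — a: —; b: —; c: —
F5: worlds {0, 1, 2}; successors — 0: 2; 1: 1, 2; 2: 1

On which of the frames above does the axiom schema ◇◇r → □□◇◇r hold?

This is the axiom for a generalized confluence (Geach) condition; its first-order frame correspondent is ∀x ∀y ∀z ((xR²y ∧ xR²z) → ∃w (y = w ∧ zR²w)).
F1: satisfies the condition.
F2: satisfies the condition.
F3: fails — w2R²w2, w2R²w4 but no w with w2=w and w4R²w.
F4: satisfies the condition.
F5: satisfies the condition.
Valid on: F1, F2, F4, F5.

F1, F2, F4, F5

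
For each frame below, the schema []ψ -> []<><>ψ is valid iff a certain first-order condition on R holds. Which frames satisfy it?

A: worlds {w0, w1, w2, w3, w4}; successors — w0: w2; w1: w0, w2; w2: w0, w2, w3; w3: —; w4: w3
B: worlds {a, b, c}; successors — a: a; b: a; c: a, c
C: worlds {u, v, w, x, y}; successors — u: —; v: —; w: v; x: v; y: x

B

Frame correspondent (Sahlqvist): forall x forall z (xRz -> exists w (xRw & z R^2 w)) — i.e. a generalized confluence (Geach) condition.
A: fails — w2Rw3 but no w with w2Rw and w3R²w.
B: holds.
C: fails — wRv but no t with wRt and vR²t.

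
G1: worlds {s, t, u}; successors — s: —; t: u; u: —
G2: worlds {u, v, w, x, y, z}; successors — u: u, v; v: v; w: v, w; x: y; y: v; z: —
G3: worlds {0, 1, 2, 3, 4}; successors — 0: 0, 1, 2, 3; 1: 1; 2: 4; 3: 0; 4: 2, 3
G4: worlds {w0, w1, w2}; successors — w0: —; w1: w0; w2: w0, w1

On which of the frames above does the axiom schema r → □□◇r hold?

G1

Frame correspondent (Sahlqvist): ∀x ∀z (xR²z → ∃w (x = w ∧ zRw)) — i.e. a generalized confluence (Geach) condition.
G1: holds.
G2: fails — uR²v but no t with u=t and vRt.
G3: fails — 0R²1 but no w with 0=w and 1Rw.
G4: fails — w2R²w0 but no w with w2=w and w0Rw.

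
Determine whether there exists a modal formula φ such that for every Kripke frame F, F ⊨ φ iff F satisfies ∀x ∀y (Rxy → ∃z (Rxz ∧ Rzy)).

Yes — defined by □□q → □q

This is a Sahlqvist condition; the C4 axiom □□q → □q defines it.
Suppose □□q→□q is valid. Take Rxy and set V(q)={w : xR²w}. Then □□q at x, so □q at x, so q at y, i.e. ∃z(Rxz∧Rzy).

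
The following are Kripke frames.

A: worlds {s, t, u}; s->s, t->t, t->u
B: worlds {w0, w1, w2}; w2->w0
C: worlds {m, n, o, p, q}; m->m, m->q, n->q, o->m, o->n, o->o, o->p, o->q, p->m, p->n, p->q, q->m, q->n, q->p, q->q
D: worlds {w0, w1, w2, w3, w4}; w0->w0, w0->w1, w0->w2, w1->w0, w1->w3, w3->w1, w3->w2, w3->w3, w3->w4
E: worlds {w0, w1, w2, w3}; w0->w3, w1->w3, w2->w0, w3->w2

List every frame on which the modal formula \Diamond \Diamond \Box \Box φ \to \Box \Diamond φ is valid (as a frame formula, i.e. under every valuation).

Frame correspondent (Sahlqvist): \forall x \forall y \forall z ((x R^2 y \wedge xRz) \to \exists w (y R^2 w \wedge zRw)) — i.e. a generalized confluence (Geach) condition.
A: fails — tR²t, tRu but no w with tR²w and uRw.
B: condition met.
C: condition met.
D: fails — w0R²w0, w0Rw2 but no w with w0R²w and w2Rw.
E: fails — w0R²w2, w0Rw3 but no w with w2R²w and w3Rw.

B, C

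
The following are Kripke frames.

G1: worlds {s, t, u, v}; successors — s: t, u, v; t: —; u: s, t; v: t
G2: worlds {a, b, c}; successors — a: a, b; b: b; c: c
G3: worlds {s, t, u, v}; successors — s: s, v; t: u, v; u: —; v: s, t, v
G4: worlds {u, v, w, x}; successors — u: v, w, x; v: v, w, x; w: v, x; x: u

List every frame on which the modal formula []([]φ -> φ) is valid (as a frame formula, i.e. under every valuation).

G2

This is the axiom for shift-reflexivity; its first-order frame correspondent is forall x forall y (Rxy -> Ryy).
G1: fails — Rut but not Rtt.
G2: ✓.
G3: fails — Rvt but not Rtt.
G4: fails — Ruw but not Rww.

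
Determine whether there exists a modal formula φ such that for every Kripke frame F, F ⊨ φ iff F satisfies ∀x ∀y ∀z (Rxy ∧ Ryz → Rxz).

Yes: it is transitivity, defined by the 4 schema □r → □□r.
Suppose □r→□□r is valid. Take Rxy, Ryz and set V(r)={w : Rxw}. Then □r at x, so □□r at x, so □r at y, so r at z, i.e. Rxz.

Definable; □r → □□r defines it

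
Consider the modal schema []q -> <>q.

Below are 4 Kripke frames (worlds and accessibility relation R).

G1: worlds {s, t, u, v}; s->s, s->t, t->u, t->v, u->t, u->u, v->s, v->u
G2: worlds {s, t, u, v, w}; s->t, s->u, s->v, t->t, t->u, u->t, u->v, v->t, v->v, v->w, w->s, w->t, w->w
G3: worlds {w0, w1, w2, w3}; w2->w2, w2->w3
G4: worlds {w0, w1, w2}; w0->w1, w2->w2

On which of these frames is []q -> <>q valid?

G1, G2

Frame correspondent (Sahlqvist): forall x exists y Rxy — i.e. seriality.
G1: condition met.
G2: condition met.
G3: fails — world w0 has no successor.
G4: fails — world w1 has no successor.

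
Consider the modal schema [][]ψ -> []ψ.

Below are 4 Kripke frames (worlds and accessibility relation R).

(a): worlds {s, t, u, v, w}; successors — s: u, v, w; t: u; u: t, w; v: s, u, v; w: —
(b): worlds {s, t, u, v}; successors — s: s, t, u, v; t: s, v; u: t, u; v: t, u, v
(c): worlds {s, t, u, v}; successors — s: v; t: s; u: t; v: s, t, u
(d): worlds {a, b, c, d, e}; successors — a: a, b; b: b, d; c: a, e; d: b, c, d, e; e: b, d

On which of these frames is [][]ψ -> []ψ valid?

Frame correspondent (Sahlqvist): forall x forall y (Rxy -> exists z (Rxz & Rzy)) — i.e. density.
(a): fails — Ruw but no z with Ruz and Rzw.
(b): condition met.
(c): fails — Rut but no z with Ruz and Rzt.
(d): fails — Rce but no z with Rcz and Rze.

(b)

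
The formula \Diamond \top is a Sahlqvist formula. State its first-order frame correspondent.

This schema is equivalent to the D axiom □A → ◇A.
Its frame correspondent is seriality — \forall x \exists y Rxy.

seriality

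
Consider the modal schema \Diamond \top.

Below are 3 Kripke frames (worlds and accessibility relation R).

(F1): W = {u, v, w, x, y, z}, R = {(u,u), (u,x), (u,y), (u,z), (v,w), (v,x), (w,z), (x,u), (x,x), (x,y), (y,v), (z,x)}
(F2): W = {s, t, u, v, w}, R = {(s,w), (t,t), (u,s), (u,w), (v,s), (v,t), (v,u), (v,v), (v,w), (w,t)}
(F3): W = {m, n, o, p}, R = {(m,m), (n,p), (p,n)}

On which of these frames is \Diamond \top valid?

(F1), (F2)

Frame correspondent (Sahlqvist): \forall x \exists y Rxy — i.e. seriality.
(F1): ✓.
(F2): ✓.
(F3): fails — world o has no successor.
Valid on: (F1), (F2).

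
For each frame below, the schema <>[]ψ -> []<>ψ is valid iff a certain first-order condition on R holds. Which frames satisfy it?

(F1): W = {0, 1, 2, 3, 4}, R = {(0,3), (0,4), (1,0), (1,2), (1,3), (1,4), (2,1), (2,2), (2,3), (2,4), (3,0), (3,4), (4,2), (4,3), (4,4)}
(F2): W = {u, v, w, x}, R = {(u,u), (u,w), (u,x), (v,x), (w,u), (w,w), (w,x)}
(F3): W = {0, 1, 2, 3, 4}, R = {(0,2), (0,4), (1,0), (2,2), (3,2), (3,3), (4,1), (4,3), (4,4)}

(F1)

The schema corresponds to convergence: forall x forall y forall z (Rxy & Rxz -> exists w (Ryw & Rzw)).
(F1): condition met.
(F2): fails — Ruw and Rux but w and x have no common successor.
(F3): fails — R02 and R04 but 2 and 4 have no common successor.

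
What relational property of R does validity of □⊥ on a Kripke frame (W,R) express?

□⊥ is valid iff no world has any successor (otherwise □⊥ fails at any world with one).
The converse is a direct semantic check.
Frame condition: ∀x ∀y ¬Rxy.

emptiness of R: ∀x ∀y ¬Rxy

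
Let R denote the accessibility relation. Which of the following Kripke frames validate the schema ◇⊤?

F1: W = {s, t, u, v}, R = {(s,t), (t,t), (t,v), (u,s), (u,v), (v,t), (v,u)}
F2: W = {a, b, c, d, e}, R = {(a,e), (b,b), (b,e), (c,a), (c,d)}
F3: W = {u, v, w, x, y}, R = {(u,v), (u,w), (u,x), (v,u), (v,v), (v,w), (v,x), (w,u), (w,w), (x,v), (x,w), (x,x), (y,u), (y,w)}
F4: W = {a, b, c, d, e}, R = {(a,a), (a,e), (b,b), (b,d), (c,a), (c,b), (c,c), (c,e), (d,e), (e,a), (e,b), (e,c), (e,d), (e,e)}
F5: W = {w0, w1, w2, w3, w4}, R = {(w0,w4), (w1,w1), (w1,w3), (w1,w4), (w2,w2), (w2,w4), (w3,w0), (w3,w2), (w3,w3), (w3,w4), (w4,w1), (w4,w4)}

Frame correspondent (Sahlqvist): ∀x ∃y Rxy — i.e. seriality.
F1: condition met.
F2: fails — world d has no successor.
F3: condition met.
F4: condition met.
F5: condition met.

F1, F3, F4, F5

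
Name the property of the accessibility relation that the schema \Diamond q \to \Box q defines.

Partial functionality

Suppose ◇q→□q is valid. Take Rxy, Rxz and set V(q)={y}. Then ◇q at x, so □q at x, so q at z, i.e. z=y.
Conversely, on a frame with partial functionality the schema holds at every world under every valuation.
Frame condition: \forall x \forall y \forall z (Rxy \wedge Rxz \to y = z).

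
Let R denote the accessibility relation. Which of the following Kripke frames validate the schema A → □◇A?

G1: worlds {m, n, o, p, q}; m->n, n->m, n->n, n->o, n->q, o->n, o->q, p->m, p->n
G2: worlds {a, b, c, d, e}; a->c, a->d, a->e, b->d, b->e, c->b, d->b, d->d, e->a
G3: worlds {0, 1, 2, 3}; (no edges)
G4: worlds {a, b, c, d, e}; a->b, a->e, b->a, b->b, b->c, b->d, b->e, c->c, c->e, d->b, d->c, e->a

G3

Frame correspondent (Sahlqvist): ∀x ∀y (Rxy → Ryx) — i.e. symmetry.
G1: fails — Rpm but not Rmp.
G2: fails — Rcb but not Rbc.
G3: condition met.
G4: fails — Rbc but not Rcb.
Valid on: G3.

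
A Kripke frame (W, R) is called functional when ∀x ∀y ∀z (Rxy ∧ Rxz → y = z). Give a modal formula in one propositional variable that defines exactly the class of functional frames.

◇s → □s

This is partial functionality; the standard corresponding axiom is CD: ◇s → □s.
Suppose ◇s→□s is valid. Take Rxy, Rxz and set V(s)={y}. Then ◇s at x, so □s at x, so s at z, i.e. z=y.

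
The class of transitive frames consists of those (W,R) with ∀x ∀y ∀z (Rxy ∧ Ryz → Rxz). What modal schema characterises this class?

□q → □□q

The condition is transitivity. The 4 schema □q → □□q defines it.
Suppose □q→□□q is valid. Take Rxy, Ryz and set V(q)={w : Rxw}. Then □q at x, so □□q at x, so □q at y, so q at z, i.e. Rxz.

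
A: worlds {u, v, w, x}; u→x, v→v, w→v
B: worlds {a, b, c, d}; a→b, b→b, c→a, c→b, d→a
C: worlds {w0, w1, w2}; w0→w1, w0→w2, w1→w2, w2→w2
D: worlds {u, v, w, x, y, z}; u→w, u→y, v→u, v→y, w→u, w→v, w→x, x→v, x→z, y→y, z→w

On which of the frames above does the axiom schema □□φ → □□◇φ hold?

Frame correspondent (Sahlqvist): ∀x ∀z (xR²z → ∃w (xR²w ∧ zRw)) — i.e. a generalized confluence (Geach) condition.
A: condition met.
B: condition met.
C: condition met.
D: fails — vR²w but no t with vR²t and wRt.
Valid on: A, B, C.

A, B, C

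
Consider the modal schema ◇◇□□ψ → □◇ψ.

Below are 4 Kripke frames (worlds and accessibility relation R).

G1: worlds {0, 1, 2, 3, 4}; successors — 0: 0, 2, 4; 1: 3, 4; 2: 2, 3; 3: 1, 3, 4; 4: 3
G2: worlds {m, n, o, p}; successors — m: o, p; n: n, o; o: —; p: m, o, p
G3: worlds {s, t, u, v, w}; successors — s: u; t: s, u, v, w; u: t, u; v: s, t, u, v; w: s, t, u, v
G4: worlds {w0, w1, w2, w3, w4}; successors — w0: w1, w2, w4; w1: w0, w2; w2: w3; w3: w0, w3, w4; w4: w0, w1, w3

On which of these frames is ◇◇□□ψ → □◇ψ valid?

This is the axiom for a generalized confluence (Geach) condition; its first-order frame correspondent is ∀x ∀y ∀z ((xR²y ∧ xRz) → ∃w (yR²w ∧ zRw)).
G1: ✓.
G2: fails — mR²m, mRo but no w with mR²w and oRw.
G3: ✓.
G4: ✓.

G1, G3, G4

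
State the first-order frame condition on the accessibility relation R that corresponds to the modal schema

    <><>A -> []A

This is a Sahlqvist (Geach-type) schema ◇^2□^0A → □^1◇^0A.
Minimal-valuation argument: fix x; take any y with xR^2y and any z with xR^1z. Set V(A) to the set of worlds R-reachable from y in exactly 0 steps. Then □^0A holds at y, so the antecedent holds at x; validity forces ◇^0A at z, giving a w with zR^0w and yR^0w.
First-order correspondent: forall x forall y forall z ((x R^2 y & xRz) -> exists w (y = w & z = w)).

forall x forall y forall z ((x R^2 y & xRz) -> exists w (y = w & z = w))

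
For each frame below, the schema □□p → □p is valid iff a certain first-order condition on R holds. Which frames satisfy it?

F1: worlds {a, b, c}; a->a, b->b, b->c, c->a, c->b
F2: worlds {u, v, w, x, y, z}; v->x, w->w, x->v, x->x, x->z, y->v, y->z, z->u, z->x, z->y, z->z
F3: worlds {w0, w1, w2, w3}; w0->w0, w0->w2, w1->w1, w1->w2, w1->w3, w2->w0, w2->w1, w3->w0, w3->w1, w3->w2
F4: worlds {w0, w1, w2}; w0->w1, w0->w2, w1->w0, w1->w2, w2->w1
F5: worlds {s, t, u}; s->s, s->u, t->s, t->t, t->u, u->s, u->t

F1, F3, F5

This is the axiom for density; its first-order frame correspondent is ∀x ∀y (Rxy → ∃z (Rxz ∧ Rzy)).
F1: holds.
F2: fails — Ryv but no t with Ryt and Rtv.
F3: holds.
F4: fails — Rw1w0 but no z with Rw1z and Rzw0.
F5: holds.
Valid on: F1, F3, F5.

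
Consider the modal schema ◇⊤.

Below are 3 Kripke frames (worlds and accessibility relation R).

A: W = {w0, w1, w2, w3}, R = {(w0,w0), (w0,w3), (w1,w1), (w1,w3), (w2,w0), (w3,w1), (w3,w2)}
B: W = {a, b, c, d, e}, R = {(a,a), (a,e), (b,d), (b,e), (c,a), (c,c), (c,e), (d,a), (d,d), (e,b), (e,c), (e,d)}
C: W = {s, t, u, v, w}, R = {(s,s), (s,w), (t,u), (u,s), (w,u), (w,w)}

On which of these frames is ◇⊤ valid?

A, B

Frame correspondent (Sahlqvist): ∀x ∃y Rxy — i.e. seriality.
A: satisfies the condition.
B: satisfies the condition.
C: fails — world v has no successor.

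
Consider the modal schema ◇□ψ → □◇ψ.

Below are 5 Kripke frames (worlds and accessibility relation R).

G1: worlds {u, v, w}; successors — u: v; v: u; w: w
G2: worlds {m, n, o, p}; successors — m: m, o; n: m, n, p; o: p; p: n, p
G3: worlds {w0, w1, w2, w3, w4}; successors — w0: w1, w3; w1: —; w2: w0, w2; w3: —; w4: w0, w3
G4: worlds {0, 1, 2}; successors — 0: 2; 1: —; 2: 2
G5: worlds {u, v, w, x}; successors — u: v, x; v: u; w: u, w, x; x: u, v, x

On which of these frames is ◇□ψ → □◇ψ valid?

The schema corresponds to convergence: ∀x ∀y ∀z (Rxy ∧ Rxz → ∃w (Ryw ∧ Rzw)).
G1: holds.
G2: fails — Rmo and Rmm but o and m have no common successor.
G3: fails — Rw0w1 and Rw0w1 but w1 and w1 have no common successor.
G4: holds.
G5: fails — Rxu and Rxv but u and v have no common successor.
Valid on: G1, G4.

G1, G4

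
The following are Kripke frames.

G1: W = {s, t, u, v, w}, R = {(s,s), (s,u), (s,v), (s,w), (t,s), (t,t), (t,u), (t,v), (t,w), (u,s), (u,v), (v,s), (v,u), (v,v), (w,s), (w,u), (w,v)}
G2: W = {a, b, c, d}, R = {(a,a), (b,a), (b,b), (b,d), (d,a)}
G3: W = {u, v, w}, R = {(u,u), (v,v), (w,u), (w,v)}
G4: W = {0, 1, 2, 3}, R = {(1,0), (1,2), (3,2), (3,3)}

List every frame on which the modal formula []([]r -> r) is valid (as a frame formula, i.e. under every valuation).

G3

The schema corresponds to shift-reflexivity: forall x forall y (Rxy -> Ryy).
G1: fails — Rwu but not Ruu.
G2: fails — Rbd but not Rdd.
G3: satisfies the condition.
G4: fails — R12 but not R22.
Valid on: G3.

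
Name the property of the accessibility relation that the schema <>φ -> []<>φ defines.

The Euclidean property

Suppose ◇φ→□◇φ is valid. Take Rxy, Rxz and set V(φ)={y}. Then ◇φ at x, so □◇φ at x, so ◇φ at z, so some w with Rzw has φ; w=y, i.e. Rzy. By symmetry of the argument, Ryz.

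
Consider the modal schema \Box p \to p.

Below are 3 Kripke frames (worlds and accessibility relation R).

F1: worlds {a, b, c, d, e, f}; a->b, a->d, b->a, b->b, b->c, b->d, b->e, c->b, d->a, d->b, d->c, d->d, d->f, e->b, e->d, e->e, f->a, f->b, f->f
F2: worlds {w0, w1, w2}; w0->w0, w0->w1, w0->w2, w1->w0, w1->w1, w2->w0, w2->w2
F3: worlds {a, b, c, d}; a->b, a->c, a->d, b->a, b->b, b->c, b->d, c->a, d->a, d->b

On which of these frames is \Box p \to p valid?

This is the axiom for reflexivity; its first-order frame correspondent is \forall x Rxx.
F1: fails — world a does not see itself.
F2: holds.
F3: fails — world a does not see itself.

F2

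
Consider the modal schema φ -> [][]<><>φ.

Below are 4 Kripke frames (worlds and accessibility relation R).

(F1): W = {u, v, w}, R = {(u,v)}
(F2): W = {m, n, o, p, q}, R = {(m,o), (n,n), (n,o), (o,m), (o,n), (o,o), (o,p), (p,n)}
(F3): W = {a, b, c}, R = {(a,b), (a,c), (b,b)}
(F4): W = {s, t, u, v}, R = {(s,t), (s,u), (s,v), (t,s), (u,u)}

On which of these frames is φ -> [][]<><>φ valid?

(F1)

This is the axiom for a generalized confluence (Geach) condition; its first-order frame correspondent is forall x forall z (x R^2 z -> exists w (x = w & z R^2 w)).
(F1): satisfies the condition.
(F2): fails — mR²p but no w with m=w and pR²w.
(F3): fails — aR²b but no w with a=w and bR²w.
(F4): fails — sR²u but no w with s=w and uR²w.
Valid on: (F1).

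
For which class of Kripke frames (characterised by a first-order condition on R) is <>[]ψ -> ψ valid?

Replacing ψ by ¬ψ and contraposing gives the equivalent schema ψ → □◇ψ.
Suppose ψ→□◇ψ is valid. Take Rxy and set V(ψ)={x}. Then ψ at x, so □◇ψ at x, so ◇ψ at y, so some z with Ryz has ψ; z=x, i.e. Ryx.

Symmetry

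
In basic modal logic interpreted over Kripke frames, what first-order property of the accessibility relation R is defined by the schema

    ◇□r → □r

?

Replacing r by ¬r and contraposing gives the equivalent schema ◇r → □◇r.
Suppose ◇r→□◇r is valid. Take Rxy, Rxz and set V(r)={y}. Then ◇r at x, so □◇r at x, so ◇r at z, so some w with Rzw has r; w=y, i.e. Rzy. By symmetry of the argument, Ryz.
Conversely, any frame satisfying ∀x ∀y ∀z (Rxy ∧ Rxz → Ryz) validates the schema.
So the correspondent is the Euclidean property.

The Euclidean property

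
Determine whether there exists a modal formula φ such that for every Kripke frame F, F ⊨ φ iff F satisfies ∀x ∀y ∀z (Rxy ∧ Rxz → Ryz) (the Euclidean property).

Yes: it is the Euclidean property, defined by the 5 schema ◇p → □◇p.
Suppose ◇p→□◇p is valid. Take Rxy, Rxz and set V(p)={y}. Then ◇p at x, so □◇p at x, so ◇p at z, so some w with Rzw has p; w=y, i.e. Rzy. By symmetry of the argument, Ryz.

Definable; ◇p → □◇p defines it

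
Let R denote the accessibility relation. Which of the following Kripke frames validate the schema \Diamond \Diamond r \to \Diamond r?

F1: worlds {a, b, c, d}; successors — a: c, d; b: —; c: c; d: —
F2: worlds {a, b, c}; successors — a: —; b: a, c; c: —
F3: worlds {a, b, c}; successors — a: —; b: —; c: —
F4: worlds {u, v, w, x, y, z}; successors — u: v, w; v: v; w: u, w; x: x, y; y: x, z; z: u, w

F1, F2, F3

The schema corresponds to transitivity: \forall x \forall y \forall z (Rxy \wedge Ryz \to Rxz).
F1: satisfies the condition.
F2: satisfies the condition.
F3: satisfies the condition.
F4: fails — Ryx and Rxy but not Ryy.
Valid on: F1, F2, F3.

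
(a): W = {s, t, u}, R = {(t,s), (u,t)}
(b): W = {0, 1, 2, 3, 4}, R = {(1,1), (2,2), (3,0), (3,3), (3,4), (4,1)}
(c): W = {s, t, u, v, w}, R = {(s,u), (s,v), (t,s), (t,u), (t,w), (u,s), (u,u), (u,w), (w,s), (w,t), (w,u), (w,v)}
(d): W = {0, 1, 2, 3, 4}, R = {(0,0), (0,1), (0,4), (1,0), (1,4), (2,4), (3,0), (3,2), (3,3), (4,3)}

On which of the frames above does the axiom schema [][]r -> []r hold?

The schema corresponds to density: forall x forall y (Rxy -> exists z (Rxz & Rzy)).
(a): fails — Rts but no z with Rtz and Rzs.
(b): ✓.
(c): fails — Rwt but no z with Rwz and Rzt.
(d): fails — R24 but no z with R2z and Rz4.

(b)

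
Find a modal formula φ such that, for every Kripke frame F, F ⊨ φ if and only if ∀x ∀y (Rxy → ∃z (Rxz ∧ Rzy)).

□□q → □q

A defining formula is □□q → □q (the C4 axiom).
Suppose □□q→□q is valid. Take Rxy and set V(q)={w : xR²w}. Then □□q at x, so □q at x, so q at y, i.e. ∃z(Rxz∧Rzy).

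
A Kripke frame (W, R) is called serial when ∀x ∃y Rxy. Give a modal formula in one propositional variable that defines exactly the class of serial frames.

This is seriality; the standard corresponding axiom is D: □ψ → ◇ψ.
Suppose □ψ→◇ψ is valid. At any x set V(ψ)=W. Then □ψ at x, so ◇ψ at x, so x has a successor.

□ψ → ◇ψ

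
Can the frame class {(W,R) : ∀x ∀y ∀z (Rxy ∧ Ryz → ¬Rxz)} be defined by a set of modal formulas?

Modal frame validity is preserved under surjective bounded morphisms.
The 5-cycle (worlds 0,1,2,3,4 with 0→1→2→3→4→0) is intransitive. Mapping every world to a single reflexive point • is a surjective bounded morphism; the reflexive point is not intransitive (R••∧R•• but R••).
So the class is not modally definable.

Not modally definable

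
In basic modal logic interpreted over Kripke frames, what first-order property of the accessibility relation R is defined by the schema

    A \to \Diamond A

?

This is frame-equivalent to □A → A (substitute ¬A for A and contrapose).
Suppose □A→A is valid. At any x set V(A)={w : Rxw}. Then □A holds at x, so A holds at x, i.e. Rxx.

Reflexivity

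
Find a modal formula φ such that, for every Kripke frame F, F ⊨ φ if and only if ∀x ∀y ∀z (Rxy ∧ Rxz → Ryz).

◇r → □◇r

The condition is the Euclidean property. The 5 schema ◇r → □◇r defines it.
Suppose ◇r→□◇r is valid. Take Rxy, Rxz and set V(r)={y}. Then ◇r at x, so □◇r at x, so ◇r at z, so some w with Rzw has r; w=y, i.e. Rzy. By symmetry of the argument, Ryz.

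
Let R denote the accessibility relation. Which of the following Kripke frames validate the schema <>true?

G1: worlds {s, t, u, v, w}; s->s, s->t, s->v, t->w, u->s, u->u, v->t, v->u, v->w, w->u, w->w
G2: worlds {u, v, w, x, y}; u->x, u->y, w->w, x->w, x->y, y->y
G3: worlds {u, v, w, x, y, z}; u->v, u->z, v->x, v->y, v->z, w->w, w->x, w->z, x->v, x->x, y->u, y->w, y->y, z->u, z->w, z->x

G1, G3

This is the axiom for seriality; its first-order frame correspondent is forall x exists y Rxy.
G1: satisfies the condition.
G2: fails — world v has no successor.
G3: satisfies the condition.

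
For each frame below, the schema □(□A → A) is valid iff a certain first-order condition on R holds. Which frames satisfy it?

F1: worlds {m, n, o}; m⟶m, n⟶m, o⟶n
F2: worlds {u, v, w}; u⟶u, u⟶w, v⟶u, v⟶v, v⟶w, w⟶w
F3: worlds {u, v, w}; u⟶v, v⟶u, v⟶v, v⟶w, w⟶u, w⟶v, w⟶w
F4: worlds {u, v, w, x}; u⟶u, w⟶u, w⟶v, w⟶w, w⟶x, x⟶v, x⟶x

Frame correspondent (Sahlqvist): ∀x ∀y (Rxy → Ryy) — i.e. shift-reflexivity.
F1: fails — Ron but not Rnn.
F2: satisfies the condition.
F3: fails — Rwu but not Ruu.
F4: fails — Rwv but not Rvv.

F2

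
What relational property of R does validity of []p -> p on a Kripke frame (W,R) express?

Reflexivity

Suppose □p→p is valid. At any x set V(p)={w : Rxw}. Then □p holds at x, so p holds at x, i.e. Rxx.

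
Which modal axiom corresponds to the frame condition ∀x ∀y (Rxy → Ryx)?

s → □◇s

A defining formula is s → □◇s (the B axiom).
Suppose s→□◇s is valid. Take Rxy and set V(s)={x}. Then s at x, so □◇s at x, so ◇s at y, so some z with Ryz has s; z=x, i.e. Ryx.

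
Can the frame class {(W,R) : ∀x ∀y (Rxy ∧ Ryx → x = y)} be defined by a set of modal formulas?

No — not modally definable

Any modally definable frame class is closed under surjective bounded morphisms.
The 4-cycle (worlds 0,1,2,3 with 0→1→2→3→0) is antisymmetric. Sending even-indexed worlds to • and odd-indexed worlds to ∘ is a surjective bounded morphism onto the two-world frame with •↔∘, which is not antisymmetric.
Hence antisymmetry is not modally definable.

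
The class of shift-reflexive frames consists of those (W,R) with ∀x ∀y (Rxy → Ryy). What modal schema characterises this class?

□(□p → p)

This is shift-reflexivity; the standard corresponding axiom is T□: □(□p → p).
Suppose □(□p→p) is valid. Take Rxy and set V(p)={w : Ryw}. Then at y, □p holds; since □(□p→p) at x, □p→p at y, so p at y, i.e. Ryy.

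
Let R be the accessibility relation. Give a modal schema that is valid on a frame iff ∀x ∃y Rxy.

□ψ → ◇ψ

A defining formula is □ψ → ◇ψ (the D axiom).
Suppose □ψ→◇ψ is valid. At any x set V(ψ)=W. Then □ψ at x, so ◇ψ at x, so x has a successor.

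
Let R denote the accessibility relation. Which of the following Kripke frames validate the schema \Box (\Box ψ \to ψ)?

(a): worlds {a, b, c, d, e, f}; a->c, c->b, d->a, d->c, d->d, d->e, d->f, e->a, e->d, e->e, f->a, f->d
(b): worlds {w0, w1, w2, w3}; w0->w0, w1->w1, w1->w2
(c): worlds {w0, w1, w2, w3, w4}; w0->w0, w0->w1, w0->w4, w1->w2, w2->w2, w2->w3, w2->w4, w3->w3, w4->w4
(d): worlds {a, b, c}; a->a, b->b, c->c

(d)

The schema corresponds to shift-reflexivity: \forall x \forall y (Rxy \to Ryy).
(a): fails — Rdc but not Rcc.
(b): fails — Rw1w2 but not Rw2w2.
(c): fails — Rw0w1 but not Rw1w1.
(d): holds.
Valid on: (d).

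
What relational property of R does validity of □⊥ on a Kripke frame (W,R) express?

Emptiness of R

□⊥ is valid iff no world has any successor (otherwise □⊥ fails at any world with one).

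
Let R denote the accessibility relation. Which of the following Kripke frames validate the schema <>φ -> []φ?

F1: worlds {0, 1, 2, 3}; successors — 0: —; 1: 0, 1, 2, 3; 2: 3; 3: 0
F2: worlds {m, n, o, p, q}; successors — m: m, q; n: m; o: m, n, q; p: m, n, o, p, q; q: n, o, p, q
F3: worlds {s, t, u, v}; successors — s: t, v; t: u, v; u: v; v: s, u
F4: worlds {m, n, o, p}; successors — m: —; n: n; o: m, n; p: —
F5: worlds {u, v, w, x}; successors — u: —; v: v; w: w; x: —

F5

Frame correspondent (Sahlqvist): forall x forall y forall z (Rxy & Rxz -> y = z) — i.e. partial functionality.
F1: fails — 1 sees both 0 and 1.
F2: fails — m sees both m and q.
F3: fails — s sees both t and v.
F4: fails — o sees both m and n.
F5: condition met.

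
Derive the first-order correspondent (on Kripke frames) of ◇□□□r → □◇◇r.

This is a Sahlqvist (Geach-type) schema ◇^1□^3r → □^1◇^2r.
Minimal-valuation argument: fix x; take any y with xR^1y and any z with xR^1z. Set V(r) to the set of worlds R-reachable from y in exactly 3 steps. Then □^3r holds at y, so the antecedent holds at x; validity forces ◇^2r at z, giving a w with zR^2w and yR^3w.
First-order correspondent: ∀x ∀y ∀z ((xRy ∧ xRz) → ∃w (yR³w ∧ zR²w)).

∀x ∀y ∀z ((xRy ∧ xRz) → ∃w (yR³w ∧ zR²w))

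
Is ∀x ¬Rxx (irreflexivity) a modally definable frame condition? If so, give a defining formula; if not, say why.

Modal frame validity is preserved under surjective bounded morphisms.
The 2-cycle (worlds s,t with s→t→s) is irreflexive, and the map sending every world to a single reflexive point • is a surjective bounded morphism (forth: every edge maps to (•,•); back: every world has a successor). So any modal formula valid on the 2-cycle is also valid on the reflexive point, which is not irreflexive.
So the class is not modally definable.

Not modally definable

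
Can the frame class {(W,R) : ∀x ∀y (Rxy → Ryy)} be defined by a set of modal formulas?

Yes, by □(□r → r)

The condition is shift-reflexivity. A defining modal formula is □(□r → r).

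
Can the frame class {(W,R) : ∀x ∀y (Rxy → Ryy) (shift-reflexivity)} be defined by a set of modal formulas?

This is a Sahlqvist condition; the T□ axiom □(□q → q) defines it.
Suppose □(□q→q) is valid. Take Rxy and set V(q)={w : Ryw}. Then at y, □q holds; since □(□q→q) at x, □q→q at y, so q at y, i.e. Ryy.

Yes — defined by □(□q → q)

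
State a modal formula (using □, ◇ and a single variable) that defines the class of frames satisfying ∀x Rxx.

A defining formula is □q → q (the T axiom).
Suppose □q→q is valid. At any x set V(q)={w : Rxw}. Then □q holds at x, so q holds at x, i.e. Rxx.

□q → q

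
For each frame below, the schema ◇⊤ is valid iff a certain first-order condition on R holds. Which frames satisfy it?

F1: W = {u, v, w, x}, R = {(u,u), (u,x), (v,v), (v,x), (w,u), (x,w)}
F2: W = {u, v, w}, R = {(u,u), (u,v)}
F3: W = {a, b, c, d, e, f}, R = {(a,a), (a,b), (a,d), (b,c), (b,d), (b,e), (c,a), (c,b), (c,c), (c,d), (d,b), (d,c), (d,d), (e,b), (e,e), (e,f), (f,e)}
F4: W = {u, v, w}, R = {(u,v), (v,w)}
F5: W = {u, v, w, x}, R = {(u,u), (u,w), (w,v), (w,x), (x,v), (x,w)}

Frame correspondent (Sahlqvist): ∀x ∃y Rxy — i.e. seriality.
F1: condition met.
F2: fails — world v has no successor.
F3: condition met.
F4: fails — world w has no successor.
F5: fails — world v has no successor.

F1, F3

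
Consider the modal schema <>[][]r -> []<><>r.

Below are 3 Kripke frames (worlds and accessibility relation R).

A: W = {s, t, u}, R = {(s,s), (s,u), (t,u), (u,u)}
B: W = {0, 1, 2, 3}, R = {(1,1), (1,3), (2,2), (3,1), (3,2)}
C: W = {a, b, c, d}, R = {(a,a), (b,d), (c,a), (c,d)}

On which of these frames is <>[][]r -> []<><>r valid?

A, B

Frame correspondent (Sahlqvist): forall x forall y forall z ((xRy & xRz) -> exists w (y R^2 w & z R^2 w)) — i.e. a generalized confluence (Geach) condition.
A: holds.
B: holds.
C: fails — bRd, bRd but no w with dR²w and dR²w.
Valid on: A, B.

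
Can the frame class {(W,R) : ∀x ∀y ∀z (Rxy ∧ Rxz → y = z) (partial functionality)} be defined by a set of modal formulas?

This is a Sahlqvist condition; the CD axiom ◇p → □p defines it.
Suppose ◇p→□p is valid. Take Rxy, Rxz and set V(p)={y}. Then ◇p at x, so □p at x, so p at z, i.e. z=y.

Yes, by ◇p → □p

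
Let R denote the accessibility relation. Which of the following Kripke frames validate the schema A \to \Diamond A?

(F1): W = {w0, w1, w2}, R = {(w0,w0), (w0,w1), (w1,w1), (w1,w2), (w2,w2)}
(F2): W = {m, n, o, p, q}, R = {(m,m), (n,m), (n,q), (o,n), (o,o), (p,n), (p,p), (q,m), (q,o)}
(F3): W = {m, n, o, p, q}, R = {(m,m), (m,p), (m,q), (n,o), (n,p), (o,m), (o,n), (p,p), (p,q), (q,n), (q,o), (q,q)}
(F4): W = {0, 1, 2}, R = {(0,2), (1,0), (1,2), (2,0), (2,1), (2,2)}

Frame correspondent (Sahlqvist): \forall x Rxx — i.e. reflexivity.
(F1): satisfies the condition.
(F2): fails — world n does not see itself.
(F3): fails — world n does not see itself.
(F4): fails — world 0 does not see itself.
Valid on: (F1).

(F1)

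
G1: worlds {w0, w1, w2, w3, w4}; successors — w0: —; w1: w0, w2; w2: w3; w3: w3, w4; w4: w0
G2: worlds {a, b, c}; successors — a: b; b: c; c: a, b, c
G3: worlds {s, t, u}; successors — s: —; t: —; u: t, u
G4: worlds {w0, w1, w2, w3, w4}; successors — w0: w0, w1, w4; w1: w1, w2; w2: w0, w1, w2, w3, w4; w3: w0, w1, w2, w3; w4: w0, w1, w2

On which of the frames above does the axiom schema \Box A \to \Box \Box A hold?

The schema corresponds to transitivity: \forall x \forall y \forall z (Rxy \wedge Ryz \to Rxz).
G1: fails — Rw1w2 and Rw2w3 but not Rw1w3.
G2: fails — Rbc and Rcb but not Rbb.
G3: satisfies the condition.
G4: fails — Rw1w2 and Rw2w4 but not Rw1w4.
Valid on: G3.

G3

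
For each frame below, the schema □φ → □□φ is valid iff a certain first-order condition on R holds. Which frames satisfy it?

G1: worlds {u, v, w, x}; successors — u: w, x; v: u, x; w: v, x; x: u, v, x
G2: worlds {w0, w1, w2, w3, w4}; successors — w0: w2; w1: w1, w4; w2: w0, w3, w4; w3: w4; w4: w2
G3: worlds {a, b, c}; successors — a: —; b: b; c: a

The schema corresponds to transitivity: ∀x ∀y ∀z (Rxy ∧ Ryz → Rxz).
G1: fails — Ruw and Rwv but not Ruv.
G2: fails — Rw2w4 and Rw4w2 but not Rw2w2.
G3: satisfies the condition.

G3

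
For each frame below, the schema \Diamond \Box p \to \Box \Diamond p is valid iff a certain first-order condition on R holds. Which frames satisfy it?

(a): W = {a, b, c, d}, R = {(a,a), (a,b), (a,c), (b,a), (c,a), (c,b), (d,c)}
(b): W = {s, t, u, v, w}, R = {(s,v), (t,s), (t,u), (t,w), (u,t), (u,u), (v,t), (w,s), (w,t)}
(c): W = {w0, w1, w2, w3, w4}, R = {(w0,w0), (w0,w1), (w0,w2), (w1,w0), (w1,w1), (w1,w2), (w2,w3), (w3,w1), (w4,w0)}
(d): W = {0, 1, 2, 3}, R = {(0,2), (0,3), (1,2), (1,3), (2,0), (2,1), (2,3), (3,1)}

This is the axiom for convergence; its first-order frame correspondent is \forall x \forall y \forall z (Rxy \wedge Rxz \to \exists w (Ryw \wedge Rzw)).
(a): holds.
(b): fails — Rts and Rtw but s and w have no common successor.
(c): fails — Rw0w1 and Rw0w2 but w1 and w2 have no common successor.
(d): fails — R23 and R20 but 3 and 0 have no common successor.
Valid on: (a).

(a)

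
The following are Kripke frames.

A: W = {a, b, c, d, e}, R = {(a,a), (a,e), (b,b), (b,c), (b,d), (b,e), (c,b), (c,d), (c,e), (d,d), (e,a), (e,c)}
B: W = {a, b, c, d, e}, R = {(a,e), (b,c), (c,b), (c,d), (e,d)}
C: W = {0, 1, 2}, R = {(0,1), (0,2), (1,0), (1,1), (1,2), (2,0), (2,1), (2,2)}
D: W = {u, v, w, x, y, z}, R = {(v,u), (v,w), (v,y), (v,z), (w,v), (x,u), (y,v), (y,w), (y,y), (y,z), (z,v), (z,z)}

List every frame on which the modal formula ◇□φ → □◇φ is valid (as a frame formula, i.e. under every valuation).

Frame correspondent (Sahlqvist): ∀x ∀y ∀z (Rxy ∧ Rxz → ∃w (Ryw ∧ Rzw)) — i.e. convergence.
A: fails — Rbc and Rbe but c and e have no common successor.
B: fails — Rcd and Rcd but d and d have no common successor.
C: holds.
D: fails — Rvz and Rvu but z and u have no common successor.
Valid on: C.

C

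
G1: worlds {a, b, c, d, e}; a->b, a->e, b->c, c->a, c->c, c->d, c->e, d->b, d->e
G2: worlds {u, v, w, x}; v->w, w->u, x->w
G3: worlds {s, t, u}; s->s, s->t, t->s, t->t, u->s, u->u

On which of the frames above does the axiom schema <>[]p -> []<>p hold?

Frame correspondent (Sahlqvist): forall x forall y forall z (Rxy & Rxz -> exists w (Ryw & Rzw)) — i.e. convergence.
G1: fails — Rab and Rae but b and e have no common successor.
G2: fails — Rwu and Rwu but u and u have no common successor.
G3: holds.
Valid on: G3.

G3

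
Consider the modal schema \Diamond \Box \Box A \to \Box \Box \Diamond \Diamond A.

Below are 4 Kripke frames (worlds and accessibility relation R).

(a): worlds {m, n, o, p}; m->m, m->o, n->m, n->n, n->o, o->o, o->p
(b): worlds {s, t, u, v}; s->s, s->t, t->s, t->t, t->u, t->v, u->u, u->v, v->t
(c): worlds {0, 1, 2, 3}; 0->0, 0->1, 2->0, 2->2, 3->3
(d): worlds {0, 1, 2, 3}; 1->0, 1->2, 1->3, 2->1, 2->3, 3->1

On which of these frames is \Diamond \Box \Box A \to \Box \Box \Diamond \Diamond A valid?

Frame correspondent (Sahlqvist): \forall x \forall y \forall z ((xRy \wedge x R^2 z) \to \exists w (y R^2 w \wedge z R^2 w)) — i.e. a generalized confluence (Geach) condition.
(a): fails — mRm, mR²p but no w with mR²w and pR²w.
(b): ✓.
(c): fails — 0R0, 0R²1 but no w with 0R²w and 1R²w.
(d): fails — 1R0, 1R²1 but no w with 0R²w and 1R²w.

(b)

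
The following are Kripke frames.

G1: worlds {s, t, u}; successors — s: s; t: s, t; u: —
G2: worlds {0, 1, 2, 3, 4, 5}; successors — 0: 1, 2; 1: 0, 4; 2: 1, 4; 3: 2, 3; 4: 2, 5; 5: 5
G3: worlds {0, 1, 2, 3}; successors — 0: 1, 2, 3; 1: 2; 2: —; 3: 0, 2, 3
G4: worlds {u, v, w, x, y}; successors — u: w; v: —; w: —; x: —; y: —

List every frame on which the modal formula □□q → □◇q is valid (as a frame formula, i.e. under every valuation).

This is the axiom for a generalized confluence (Geach) condition; its first-order frame correspondent is ∀x ∀z (xRz → ∃w (xR²w ∧ zRw)).
G1: satisfies the condition.
G2: satisfies the condition.
G3: fails — 0R2 but no w with 0R²w and 2Rw.
G4: fails — uRw but no t with uR²t and wRt.

G1, G2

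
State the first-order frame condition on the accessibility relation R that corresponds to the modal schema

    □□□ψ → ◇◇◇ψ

∀x ∃w (xR³w ∧ xR³w)

This is a Sahlqvist (Geach-type) schema ◇^0□^3ψ → □^0◇^3ψ.
Minimal-valuation argument: fix x; take any y with xR^0y and any z with xR^0z. Set V(ψ) to the set of worlds R-reachable from y in exactly 3 steps. Then □^3ψ holds at y, so the antecedent holds at x; validity forces ◇^3ψ at z, giving a w with zR^3w and yR^3w.
First-order correspondent: ∀x ∃w (xR³w ∧ xR³w).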